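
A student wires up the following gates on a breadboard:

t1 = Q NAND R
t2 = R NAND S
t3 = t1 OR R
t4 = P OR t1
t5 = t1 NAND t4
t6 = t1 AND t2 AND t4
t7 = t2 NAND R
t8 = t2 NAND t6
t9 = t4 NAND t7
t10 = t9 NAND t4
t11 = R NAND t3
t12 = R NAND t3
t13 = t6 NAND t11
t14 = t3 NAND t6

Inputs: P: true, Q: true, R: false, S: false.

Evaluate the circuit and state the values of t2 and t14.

t2 = true, t14 = false

t1 = Q NAND R = true NAND false = true
t2 = R NAND S = false NAND false = true
t3 = t1 OR R = true OR false = true
t4 = P OR t1 = true OR true = true
t6 = t1 AND t2 AND t4 = true AND true AND true = true
t14 = t3 NAND t6 = true NAND true = false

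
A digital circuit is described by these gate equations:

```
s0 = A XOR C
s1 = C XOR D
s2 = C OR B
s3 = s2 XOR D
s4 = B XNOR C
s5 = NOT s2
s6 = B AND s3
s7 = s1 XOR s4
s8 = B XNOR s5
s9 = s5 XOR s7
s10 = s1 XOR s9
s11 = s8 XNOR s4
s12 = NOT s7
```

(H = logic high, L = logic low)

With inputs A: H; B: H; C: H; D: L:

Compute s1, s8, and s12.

s1 = H  s8 = L  s12 = H

s1 = C XOR D = H XOR L = H
s2 = C OR B = H OR H = H
s4 = B XNOR C = H XNOR H = H
s5 = NOT s2 = NOT H = L
s7 = s1 XOR s4 = H XOR H = L
s8 = B XNOR s5 = H XNOR L = L
s12 = NOT s7 = NOT L = H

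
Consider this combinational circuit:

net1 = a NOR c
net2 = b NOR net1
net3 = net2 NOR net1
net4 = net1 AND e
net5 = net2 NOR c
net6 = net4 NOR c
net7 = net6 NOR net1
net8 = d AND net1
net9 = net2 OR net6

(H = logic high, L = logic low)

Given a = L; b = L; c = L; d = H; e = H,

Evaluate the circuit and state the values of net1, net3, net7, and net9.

net1 = H  net3 = L  net7 = L  net9 = L

net1 = a NOR c = L NOR L = H
net2 = b NOR net1 = L NOR H = L
net3 = net2 NOR net1 = L NOR H = L
net4 = net1 AND e = H AND H = H
net6 = net4 NOR c = H NOR L = L
net7 = net6 NOR net1 = L NOR H = L
net9 = net2 OR net6 = L OR L = L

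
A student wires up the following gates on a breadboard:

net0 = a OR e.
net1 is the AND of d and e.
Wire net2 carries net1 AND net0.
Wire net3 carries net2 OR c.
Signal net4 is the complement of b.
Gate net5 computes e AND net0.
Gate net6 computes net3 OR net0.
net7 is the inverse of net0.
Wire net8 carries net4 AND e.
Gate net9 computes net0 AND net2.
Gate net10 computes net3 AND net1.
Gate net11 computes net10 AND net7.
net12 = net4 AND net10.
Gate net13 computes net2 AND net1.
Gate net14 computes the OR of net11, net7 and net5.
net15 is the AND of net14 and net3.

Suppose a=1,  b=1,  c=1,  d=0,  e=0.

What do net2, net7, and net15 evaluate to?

net2 = 0, net7 = 0, net15 = 0

net0 = a OR e = 1 OR 0 = 1
net1 = d AND e = 0 AND 0 = 0
net2 = net1 AND net0 = 0 AND 1 = 0
net3 = net2 OR c = 0 OR 1 = 1
net5 = e AND net0 = 0 AND 1 = 0
net7 = NOT net0 = NOT 1 = 0
net10 = net3 AND net1 = 1 AND 0 = 0
net11 = net10 AND net7 = 0 AND 0 = 0
net14 = net11 OR net7 OR net5 = 0 OR 0 OR 0 = 0
net15 = net14 AND net3 = 0 AND 1 = 0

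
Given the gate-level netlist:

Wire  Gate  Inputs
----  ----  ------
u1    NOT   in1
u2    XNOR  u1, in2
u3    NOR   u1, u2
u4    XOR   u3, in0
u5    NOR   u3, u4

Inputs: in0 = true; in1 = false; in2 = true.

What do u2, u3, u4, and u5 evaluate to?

u1 = NOT in1 = NOT false = true
u2 = u1 XNOR in2 = true XNOR true = true
u3 = u1 NOR u2 = true NOR true = false
u4 = u3 XOR in0 = false XOR true = true
u5 = u3 NOR u4 = false NOR true = false

u2 = true  u3 = false  u4 = true  u5 = false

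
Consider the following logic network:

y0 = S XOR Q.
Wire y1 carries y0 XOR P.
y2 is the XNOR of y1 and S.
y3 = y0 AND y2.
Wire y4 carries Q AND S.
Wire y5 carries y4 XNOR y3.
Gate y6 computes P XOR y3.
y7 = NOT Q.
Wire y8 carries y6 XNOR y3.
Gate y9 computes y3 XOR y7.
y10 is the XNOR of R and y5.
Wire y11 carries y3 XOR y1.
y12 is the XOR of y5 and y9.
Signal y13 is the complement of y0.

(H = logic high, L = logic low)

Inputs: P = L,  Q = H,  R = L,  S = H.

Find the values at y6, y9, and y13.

y0 = S XOR Q = H XOR H = L
y1 = y0 XOR P = L XOR L = L
y2 = y1 XNOR S = L XNOR H = L
y3 = y0 AND y2 = L AND L = L
y6 = P XOR y3 = L XOR L = L
y7 = NOT Q = NOT H = L
y9 = y3 XOR y7 = L XOR L = L
y13 = NOT y0 = NOT L = H

y6 = L; y9 = L; y13 = H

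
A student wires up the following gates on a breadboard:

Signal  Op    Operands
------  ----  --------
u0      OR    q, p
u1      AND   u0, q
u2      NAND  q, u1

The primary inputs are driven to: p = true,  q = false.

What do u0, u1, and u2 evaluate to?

u0 = q OR p = false OR true = true
u1 = u0 AND q = true AND false = false
u2 = q NAND u1 = false NAND false = true

u0 = true; u1 = false; u2 = true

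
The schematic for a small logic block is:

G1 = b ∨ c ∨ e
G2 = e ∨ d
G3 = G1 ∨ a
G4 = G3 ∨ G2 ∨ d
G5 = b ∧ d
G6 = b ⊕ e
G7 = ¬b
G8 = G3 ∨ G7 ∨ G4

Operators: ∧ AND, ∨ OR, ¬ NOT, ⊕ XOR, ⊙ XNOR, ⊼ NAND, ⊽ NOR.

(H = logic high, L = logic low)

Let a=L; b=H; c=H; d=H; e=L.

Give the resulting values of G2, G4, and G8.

G2 = H; G4 = H; G8 = H

G1 = b OR c OR e = H OR H OR L = H
G2 = e OR d = L OR H = H
G3 = G1 OR a = H OR L = H
G4 = G3 OR G2 OR d = H OR H OR H = H
G7 = NOT b = NOT H = L
G8 = G3 OR G7 OR G4 = H OR L OR H = H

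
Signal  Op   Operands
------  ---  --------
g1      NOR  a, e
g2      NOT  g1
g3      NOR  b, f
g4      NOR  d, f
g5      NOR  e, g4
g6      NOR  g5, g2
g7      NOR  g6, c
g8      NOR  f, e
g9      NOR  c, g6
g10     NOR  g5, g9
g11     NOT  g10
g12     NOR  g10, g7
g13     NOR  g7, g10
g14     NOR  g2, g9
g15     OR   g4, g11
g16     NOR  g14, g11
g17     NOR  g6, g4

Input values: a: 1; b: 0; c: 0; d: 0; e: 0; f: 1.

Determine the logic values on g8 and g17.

g8 = 0; g17 = 1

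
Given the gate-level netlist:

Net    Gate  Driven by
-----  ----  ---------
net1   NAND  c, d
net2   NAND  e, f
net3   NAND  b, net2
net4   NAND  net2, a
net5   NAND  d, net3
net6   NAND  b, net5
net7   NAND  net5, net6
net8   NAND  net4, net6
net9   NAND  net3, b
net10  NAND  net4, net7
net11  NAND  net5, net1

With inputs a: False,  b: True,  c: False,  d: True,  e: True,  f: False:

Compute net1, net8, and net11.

net1 = True; net8 = True; net11 = False

net1 = c NAND d = False NAND True = True
net2 = e NAND f = True NAND False = True
net3 = b NAND net2 = True NAND True = False
net4 = net2 NAND a = True NAND False = True
net5 = d NAND net3 = True NAND False = True
net6 = b NAND net5 = True NAND True = False
net8 = net4 NAND net6 = True NAND False = True
net11 = net5 NAND net1 = True NAND True = False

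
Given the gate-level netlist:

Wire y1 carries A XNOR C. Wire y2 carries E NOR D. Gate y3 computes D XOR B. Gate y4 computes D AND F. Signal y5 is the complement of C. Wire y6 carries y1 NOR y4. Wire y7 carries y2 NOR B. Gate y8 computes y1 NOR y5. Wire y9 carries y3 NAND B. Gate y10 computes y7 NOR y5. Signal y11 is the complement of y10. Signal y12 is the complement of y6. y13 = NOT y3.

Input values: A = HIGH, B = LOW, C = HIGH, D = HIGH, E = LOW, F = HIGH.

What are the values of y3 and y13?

y3 = HIGH, y13 = LOW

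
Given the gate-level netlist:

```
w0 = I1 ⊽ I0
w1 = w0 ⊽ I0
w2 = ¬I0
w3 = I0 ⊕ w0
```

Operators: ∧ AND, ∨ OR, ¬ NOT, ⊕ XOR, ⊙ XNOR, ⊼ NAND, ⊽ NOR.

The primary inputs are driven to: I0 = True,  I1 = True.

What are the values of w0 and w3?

w0 = False, w3 = True

w0 = I1 NOR I0 = True NOR True = False
w3 = I0 XOR w0 = True XOR False = True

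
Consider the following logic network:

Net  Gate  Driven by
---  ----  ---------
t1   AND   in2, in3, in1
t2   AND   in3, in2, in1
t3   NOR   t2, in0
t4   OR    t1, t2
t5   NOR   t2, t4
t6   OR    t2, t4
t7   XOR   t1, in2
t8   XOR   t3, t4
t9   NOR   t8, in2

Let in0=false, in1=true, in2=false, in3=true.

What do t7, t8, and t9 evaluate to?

t1 = in2 AND in3 AND in1 = false AND true AND true = false
t2 = in3 AND in2 AND in1 = true AND false AND true = false
t3 = t2 NOR in0 = false NOR false = true
t4 = t1 OR t2 = false OR false = false
t7 = t1 XOR in2 = false XOR false = false
t8 = t3 XOR t4 = true XOR false = true
t9 = t8 NOR in2 = true NOR false = false

t7 = false, t8 = true, t9 = false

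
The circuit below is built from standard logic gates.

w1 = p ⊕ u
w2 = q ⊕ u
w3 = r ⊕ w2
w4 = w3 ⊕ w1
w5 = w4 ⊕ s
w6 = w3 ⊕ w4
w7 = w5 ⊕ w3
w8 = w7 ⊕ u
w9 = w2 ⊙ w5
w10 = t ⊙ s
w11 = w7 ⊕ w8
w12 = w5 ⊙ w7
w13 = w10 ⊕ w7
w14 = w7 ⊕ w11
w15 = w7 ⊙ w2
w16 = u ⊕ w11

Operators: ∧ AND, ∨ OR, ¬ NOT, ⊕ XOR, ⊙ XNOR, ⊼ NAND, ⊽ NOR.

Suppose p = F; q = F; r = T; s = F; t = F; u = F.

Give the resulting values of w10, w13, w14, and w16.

w10 = T, w13 = T, w14 = F, w16 = F

w1 = p XOR u = F XOR F = F
w2 = q XOR u = F XOR F = F
w3 = r XOR w2 = T XOR F = T
w4 = w3 XOR w1 = T XOR F = T
w5 = w4 XOR s = T XOR F = T
w7 = w5 XOR w3 = T XOR T = F
w8 = w7 XOR u = F XOR F = F
w10 = t XNOR s = F XNOR F = T
w11 = w7 XOR w8 = F XOR F = F
w13 = w10 XOR w7 = T XOR F = T
w14 = w7 XOR w11 = F XOR F = F
w16 = u XOR w11 = F XOR F = F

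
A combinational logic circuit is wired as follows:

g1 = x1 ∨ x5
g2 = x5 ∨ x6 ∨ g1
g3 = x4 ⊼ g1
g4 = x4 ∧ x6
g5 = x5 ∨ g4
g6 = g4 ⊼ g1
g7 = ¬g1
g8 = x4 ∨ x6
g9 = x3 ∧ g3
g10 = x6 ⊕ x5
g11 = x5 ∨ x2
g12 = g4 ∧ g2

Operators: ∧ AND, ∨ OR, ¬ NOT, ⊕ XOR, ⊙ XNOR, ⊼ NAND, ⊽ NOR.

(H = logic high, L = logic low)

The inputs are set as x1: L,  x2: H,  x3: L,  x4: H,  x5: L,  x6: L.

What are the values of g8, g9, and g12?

g1 = x1 OR x5 = L OR L = L
g2 = x5 OR x6 OR g1 = L OR L OR L = L
g3 = x4 NAND g1 = H NAND L = H
g4 = x4 AND x6 = H AND L = L
g8 = x4 OR x6 = H OR L = H
g9 = x3 AND g3 = L AND H = L
g12 = g4 AND g2 = L AND L = L

g8 = H, g9 = L, g12 = L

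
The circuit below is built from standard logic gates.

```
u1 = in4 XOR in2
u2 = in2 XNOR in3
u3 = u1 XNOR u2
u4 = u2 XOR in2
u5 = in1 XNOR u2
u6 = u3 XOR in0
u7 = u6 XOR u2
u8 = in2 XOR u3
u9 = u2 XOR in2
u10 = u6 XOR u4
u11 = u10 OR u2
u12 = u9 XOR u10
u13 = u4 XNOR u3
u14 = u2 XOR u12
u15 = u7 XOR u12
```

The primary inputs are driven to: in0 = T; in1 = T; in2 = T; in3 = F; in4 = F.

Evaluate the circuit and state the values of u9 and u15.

u1 = in4 XOR in2 = F XOR T = T
u2 = in2 XNOR in3 = T XNOR F = F
u3 = u1 XNOR u2 = T XNOR F = F
u4 = u2 XOR in2 = F XOR T = T
u6 = u3 XOR in0 = F XOR T = T
u7 = u6 XOR u2 = T XOR F = T
u9 = u2 XOR in2 = F XOR T = T
u10 = u6 XOR u4 = T XOR T = F
u12 = u9 XOR u10 = T XOR F = T
u15 = u7 XOR u12 = T XOR T = F

u9 = T, u15 = F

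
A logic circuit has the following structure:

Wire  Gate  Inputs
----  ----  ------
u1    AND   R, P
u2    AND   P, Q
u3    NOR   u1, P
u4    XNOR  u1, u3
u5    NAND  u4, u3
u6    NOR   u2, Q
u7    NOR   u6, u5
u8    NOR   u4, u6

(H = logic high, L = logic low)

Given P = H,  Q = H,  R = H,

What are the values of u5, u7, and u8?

u5 = H, u7 = L, u8 = H

u1 = R AND P = H AND H = H
u2 = P AND Q = H AND H = H
u3 = u1 NOR P = H NOR H = L
u4 = u1 XNOR u3 = H XNOR L = L
u5 = u4 NAND u3 = L NAND L = H
u6 = u2 NOR Q = H NOR H = L
u7 = u6 NOR u5 = L NOR H = L
u8 = u4 NOR u6 = L NOR L = H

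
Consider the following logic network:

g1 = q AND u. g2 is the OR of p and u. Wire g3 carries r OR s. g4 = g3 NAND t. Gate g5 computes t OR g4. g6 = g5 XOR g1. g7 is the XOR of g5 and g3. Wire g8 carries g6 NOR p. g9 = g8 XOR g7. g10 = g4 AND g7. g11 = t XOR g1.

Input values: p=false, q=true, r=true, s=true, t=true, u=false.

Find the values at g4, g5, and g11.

g1 = q AND u = true AND false = false
g3 = r OR s = true OR true = true
g4 = g3 NAND t = true NAND true = false
g5 = t OR g4 = true OR false = true
g11 = t XOR g1 = true XOR false = true

g4 = false, g5 = true, g11 = true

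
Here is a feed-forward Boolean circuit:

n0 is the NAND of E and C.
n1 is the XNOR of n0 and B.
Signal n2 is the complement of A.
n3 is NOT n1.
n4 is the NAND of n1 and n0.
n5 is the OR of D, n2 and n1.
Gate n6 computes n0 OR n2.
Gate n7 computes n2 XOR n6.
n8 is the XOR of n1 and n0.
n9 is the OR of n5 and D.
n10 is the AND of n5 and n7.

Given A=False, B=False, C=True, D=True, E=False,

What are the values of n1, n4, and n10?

n0 = E NAND C = False NAND True = True
n1 = n0 XNOR B = True XNOR False = False
n2 = NOT A = NOT False = True
n4 = n1 NAND n0 = False NAND True = True
n5 = D OR n2 OR n1 = True OR True OR False = True
n6 = n0 OR n2 = True OR True = True
n7 = n2 XOR n6 = True XOR True = False
n10 = n5 AND n7 = True AND False = False

n1 = False  n4 = True  n10 = False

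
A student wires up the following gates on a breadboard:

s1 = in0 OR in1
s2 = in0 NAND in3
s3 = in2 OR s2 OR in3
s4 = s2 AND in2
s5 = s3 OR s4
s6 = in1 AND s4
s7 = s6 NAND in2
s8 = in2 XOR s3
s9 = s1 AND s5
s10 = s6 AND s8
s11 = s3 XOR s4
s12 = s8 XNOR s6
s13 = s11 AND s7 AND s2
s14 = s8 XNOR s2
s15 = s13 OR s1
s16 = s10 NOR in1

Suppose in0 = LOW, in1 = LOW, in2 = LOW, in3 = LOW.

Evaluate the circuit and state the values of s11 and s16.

s11 = HIGH, s16 = HIGH

s2 = in0 NAND in3 = LOW NAND LOW = HIGH
s3 = in2 OR s2 OR in3 = LOW OR HIGH OR LOW = HIGH
s4 = s2 AND in2 = HIGH AND LOW = LOW
s6 = in1 AND s4 = LOW AND LOW = LOW
s8 = in2 XOR s3 = LOW XOR HIGH = HIGH
s10 = s6 AND s8 = LOW AND HIGH = LOW
s11 = s3 XOR s4 = HIGH XOR LOW = HIGH
s16 = s10 NOR in1 = LOW NOR LOW = HIGH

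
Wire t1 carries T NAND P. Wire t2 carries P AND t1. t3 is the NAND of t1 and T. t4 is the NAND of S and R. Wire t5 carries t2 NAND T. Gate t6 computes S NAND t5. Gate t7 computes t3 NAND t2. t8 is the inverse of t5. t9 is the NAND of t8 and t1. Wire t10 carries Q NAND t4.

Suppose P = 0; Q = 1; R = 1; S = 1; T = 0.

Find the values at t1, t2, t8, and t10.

t1 = 1  t2 = 0  t8 = 0  t10 = 1

t1 = T NAND P = 0 NAND 0 = 1
t2 = P AND t1 = 0 AND 1 = 0
t4 = S NAND R = 1 NAND 1 = 0
t5 = t2 NAND T = 0 NAND 0 = 1
t8 = NOT t5 = NOT 1 = 0
t10 = Q NAND t4 = 1 NAND 0 = 1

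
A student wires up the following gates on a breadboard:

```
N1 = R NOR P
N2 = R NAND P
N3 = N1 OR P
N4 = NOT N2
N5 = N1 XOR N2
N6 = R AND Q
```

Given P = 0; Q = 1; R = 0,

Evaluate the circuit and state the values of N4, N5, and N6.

N1 = R NOR P = 0 NOR 0 = 1
N2 = R NAND P = 0 NAND 0 = 1
N4 = NOT N2 = NOT 1 = 0
N5 = N1 XOR N2 = 1 XOR 1 = 0
N6 = R AND Q = 0 AND 1 = 0

N4 = 0  N5 = 0  N6 = 0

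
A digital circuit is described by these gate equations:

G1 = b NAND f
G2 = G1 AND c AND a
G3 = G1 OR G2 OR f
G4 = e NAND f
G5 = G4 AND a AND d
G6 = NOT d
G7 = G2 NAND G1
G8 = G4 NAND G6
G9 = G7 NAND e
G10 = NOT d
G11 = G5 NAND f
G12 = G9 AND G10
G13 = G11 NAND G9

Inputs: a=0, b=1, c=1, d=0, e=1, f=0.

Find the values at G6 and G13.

G6 = 1, G13 = 1

G1 = b NAND f = 1 NAND 0 = 1
G2 = G1 AND c AND a = 1 AND 1 AND 0 = 0
G4 = e NAND f = 1 NAND 0 = 1
G5 = G4 AND a AND d = 1 AND 0 AND 0 = 0
G6 = NOT d = NOT 0 = 1
G7 = G2 NAND G1 = 0 NAND 1 = 1
G9 = G7 NAND e = 1 NAND 1 = 0
G11 = G5 NAND f = 0 NAND 0 = 1
G13 = G11 NAND G9 = 1 NAND 0 = 1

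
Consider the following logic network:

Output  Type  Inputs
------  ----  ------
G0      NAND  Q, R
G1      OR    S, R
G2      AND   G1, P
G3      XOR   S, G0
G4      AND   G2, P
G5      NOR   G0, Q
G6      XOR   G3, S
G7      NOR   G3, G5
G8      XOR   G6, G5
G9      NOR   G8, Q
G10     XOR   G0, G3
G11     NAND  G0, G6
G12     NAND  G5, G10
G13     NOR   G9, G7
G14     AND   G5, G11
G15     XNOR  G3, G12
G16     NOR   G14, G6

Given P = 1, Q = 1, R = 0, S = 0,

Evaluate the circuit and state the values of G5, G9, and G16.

G5 = 0; G9 = 0; G16 = 0

G0 = Q NAND R = 1 NAND 0 = 1
G3 = S XOR G0 = 0 XOR 1 = 1
G5 = G0 NOR Q = 1 NOR 1 = 0
G6 = G3 XOR S = 1 XOR 0 = 1
G8 = G6 XOR G5 = 1 XOR 0 = 1
G9 = G8 NOR Q = 1 NOR 1 = 0
G11 = G0 NAND G6 = 1 NAND 1 = 0
G14 = G5 AND G11 = 0 AND 0 = 0
G16 = G14 NOR G6 = 0 NOR 1 = 0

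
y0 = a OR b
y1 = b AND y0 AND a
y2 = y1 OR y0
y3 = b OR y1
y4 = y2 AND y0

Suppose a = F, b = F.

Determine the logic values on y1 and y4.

y0 = a OR b = F OR F = F
y1 = b AND y0 AND a = F AND F AND F = F
y2 = y1 OR y0 = F OR F = F
y4 = y2 AND y0 = F AND F = F

y1 = F, y4 = F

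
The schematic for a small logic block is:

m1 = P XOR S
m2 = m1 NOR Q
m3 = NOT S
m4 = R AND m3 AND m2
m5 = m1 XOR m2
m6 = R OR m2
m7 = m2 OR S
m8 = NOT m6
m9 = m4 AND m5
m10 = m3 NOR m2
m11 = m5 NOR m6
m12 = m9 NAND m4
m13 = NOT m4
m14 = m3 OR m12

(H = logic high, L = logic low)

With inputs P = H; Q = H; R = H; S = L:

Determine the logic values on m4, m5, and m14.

m4 = L; m5 = H; m14 = H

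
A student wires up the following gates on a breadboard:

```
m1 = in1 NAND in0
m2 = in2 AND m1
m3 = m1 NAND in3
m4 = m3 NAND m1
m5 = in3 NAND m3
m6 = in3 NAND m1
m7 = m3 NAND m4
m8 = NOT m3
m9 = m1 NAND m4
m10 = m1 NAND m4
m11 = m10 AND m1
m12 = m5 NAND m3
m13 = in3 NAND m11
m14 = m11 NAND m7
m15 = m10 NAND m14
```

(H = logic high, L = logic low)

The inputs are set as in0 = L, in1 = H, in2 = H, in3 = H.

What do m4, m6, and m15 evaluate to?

m4 = H  m6 = L  m15 = H

m1 = in1 NAND in0 = H NAND L = H
m3 = m1 NAND in3 = H NAND H = L
m4 = m3 NAND m1 = L NAND H = H
m6 = in3 NAND m1 = H NAND H = L
m7 = m3 NAND m4 = L NAND H = H
m10 = m1 NAND m4 = H NAND H = L
m11 = m10 AND m1 = L AND H = L
m14 = m11 NAND m7 = L NAND H = H
m15 = m10 NAND m14 = L NAND H = H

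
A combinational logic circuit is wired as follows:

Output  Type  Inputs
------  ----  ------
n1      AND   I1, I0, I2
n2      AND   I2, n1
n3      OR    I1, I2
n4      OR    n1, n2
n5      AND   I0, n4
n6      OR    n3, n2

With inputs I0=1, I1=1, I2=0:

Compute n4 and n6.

n4 = 0, n6 = 1

n1 = I1 AND I0 AND I2 = 1 AND 1 AND 0 = 0
n2 = I2 AND n1 = 0 AND 0 = 0
n3 = I1 OR I2 = 1 OR 0 = 1
n4 = n1 OR n2 = 0 OR 0 = 0
n6 = n3 OR n2 = 1 OR 0 = 1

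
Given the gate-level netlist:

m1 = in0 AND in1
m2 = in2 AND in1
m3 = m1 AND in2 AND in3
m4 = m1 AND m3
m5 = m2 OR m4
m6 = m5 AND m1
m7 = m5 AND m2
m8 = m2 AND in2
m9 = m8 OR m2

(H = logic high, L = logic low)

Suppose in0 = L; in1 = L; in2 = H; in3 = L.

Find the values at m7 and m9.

m7 = L  m9 = L

m1 = in0 AND in1 = L AND L = L
m2 = in2 AND in1 = H AND L = L
m3 = m1 AND in2 AND in3 = L AND H AND L = L
m4 = m1 AND m3 = L AND L = L
m5 = m2 OR m4 = L OR L = L
m7 = m5 AND m2 = L AND L = L
m8 = m2 AND in2 = L AND H = L
m9 = m8 OR m2 = L OR L = L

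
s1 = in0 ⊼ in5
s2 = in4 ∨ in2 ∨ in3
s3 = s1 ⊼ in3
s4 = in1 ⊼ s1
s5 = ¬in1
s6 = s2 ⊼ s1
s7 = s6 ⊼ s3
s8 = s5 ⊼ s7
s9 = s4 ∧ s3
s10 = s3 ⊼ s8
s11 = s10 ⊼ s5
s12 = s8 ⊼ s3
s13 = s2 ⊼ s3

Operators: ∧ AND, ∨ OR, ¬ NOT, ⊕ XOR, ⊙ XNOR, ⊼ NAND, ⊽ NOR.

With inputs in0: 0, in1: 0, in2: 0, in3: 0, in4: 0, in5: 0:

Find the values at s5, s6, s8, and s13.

s1 = in0 NAND in5 = 0 NAND 0 = 1
s2 = in4 OR in2 OR in3 = 0 OR 0 OR 0 = 0
s3 = s1 NAND in3 = 1 NAND 0 = 1
s5 = NOT in1 = NOT 0 = 1
s6 = s2 NAND s1 = 0 NAND 1 = 1
s7 = s6 NAND s3 = 1 NAND 1 = 0
s8 = s5 NAND s7 = 1 NAND 0 = 1
s13 = s2 NAND s3 = 0 NAND 1 = 1

s5 = 1, s6 = 1, s8 = 1, s13 = 1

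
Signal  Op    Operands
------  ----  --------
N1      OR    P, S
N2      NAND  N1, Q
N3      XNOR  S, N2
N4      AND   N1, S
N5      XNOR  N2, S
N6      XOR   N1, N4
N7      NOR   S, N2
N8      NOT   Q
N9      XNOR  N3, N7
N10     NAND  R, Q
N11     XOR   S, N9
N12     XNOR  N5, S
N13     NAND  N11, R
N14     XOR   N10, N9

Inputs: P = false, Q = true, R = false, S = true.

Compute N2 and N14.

N1 = P OR S = false OR true = true
N2 = N1 NAND Q = true NAND true = false
N3 = S XNOR N2 = true XNOR false = false
N7 = S NOR N2 = true NOR false = false
N9 = N3 XNOR N7 = false XNOR false = true
N10 = R NAND Q = false NAND true = true
N14 = N10 XOR N9 = true XOR true = false

N2 = false, N14 = false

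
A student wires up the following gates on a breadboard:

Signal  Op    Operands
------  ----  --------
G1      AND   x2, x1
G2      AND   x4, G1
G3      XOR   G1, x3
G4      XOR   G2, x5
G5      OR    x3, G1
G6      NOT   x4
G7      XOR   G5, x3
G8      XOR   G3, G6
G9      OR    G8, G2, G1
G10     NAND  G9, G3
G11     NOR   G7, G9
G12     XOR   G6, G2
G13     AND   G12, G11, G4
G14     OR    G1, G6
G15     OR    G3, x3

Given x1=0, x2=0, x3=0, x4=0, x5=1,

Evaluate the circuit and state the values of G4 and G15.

G1 = x2 AND x1 = 0 AND 0 = 0
G2 = x4 AND G1 = 0 AND 0 = 0
G3 = G1 XOR x3 = 0 XOR 0 = 0
G4 = G2 XOR x5 = 0 XOR 1 = 1
G15 = G3 OR x3 = 0 OR 0 = 0

G4 = 1; G15 = 0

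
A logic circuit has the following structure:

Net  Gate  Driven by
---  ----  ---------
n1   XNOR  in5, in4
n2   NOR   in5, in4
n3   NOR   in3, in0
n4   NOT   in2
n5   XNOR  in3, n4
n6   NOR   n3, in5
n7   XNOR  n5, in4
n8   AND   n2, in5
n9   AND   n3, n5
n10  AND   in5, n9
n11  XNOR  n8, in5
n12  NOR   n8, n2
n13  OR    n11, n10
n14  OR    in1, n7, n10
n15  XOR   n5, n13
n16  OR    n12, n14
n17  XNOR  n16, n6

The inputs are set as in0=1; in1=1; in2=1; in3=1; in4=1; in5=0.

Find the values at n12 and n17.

n12 = 1, n17 = 1

n2 = in5 NOR in4 = 0 NOR 1 = 0
n3 = in3 NOR in0 = 1 NOR 1 = 0
n4 = NOT in2 = NOT 1 = 0
n5 = in3 XNOR n4 = 1 XNOR 0 = 0
n6 = n3 NOR in5 = 0 NOR 0 = 1
n7 = n5 XNOR in4 = 0 XNOR 1 = 0
n8 = n2 AND in5 = 0 AND 0 = 0
n9 = n3 AND n5 = 0 AND 0 = 0
n10 = in5 AND n9 = 0 AND 0 = 0
n12 = n8 NOR n2 = 0 NOR 0 = 1
n14 = in1 OR n7 OR n10 = 1 OR 0 OR 0 = 1
n16 = n12 OR n14 = 1 OR 1 = 1
n17 = n16 XNOR n6 = 1 XNOR 1 = 1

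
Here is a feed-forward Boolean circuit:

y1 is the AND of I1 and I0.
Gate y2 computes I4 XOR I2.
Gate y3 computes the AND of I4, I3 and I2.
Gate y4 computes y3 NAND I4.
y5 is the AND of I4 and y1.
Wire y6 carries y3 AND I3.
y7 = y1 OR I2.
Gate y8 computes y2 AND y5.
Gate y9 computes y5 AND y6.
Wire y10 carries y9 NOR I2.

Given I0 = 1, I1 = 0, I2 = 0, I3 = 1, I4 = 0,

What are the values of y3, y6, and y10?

y3 = 0  y6 = 0  y10 = 1

y1 = I1 AND I0 = 0 AND 1 = 0
y3 = I4 AND I3 AND I2 = 0 AND 1 AND 0 = 0
y5 = I4 AND y1 = 0 AND 0 = 0
y6 = y3 AND I3 = 0 AND 1 = 0
y9 = y5 AND y6 = 0 AND 0 = 0
y10 = y9 NOR I2 = 0 NOR 0 = 1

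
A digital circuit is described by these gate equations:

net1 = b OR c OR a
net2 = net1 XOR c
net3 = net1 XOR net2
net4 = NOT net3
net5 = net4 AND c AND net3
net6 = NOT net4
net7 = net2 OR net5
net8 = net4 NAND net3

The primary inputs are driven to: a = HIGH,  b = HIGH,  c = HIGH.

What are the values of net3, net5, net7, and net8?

net1 = b OR c OR a = HIGH OR HIGH OR HIGH = HIGH
net2 = net1 XOR c = HIGH XOR HIGH = LOW
net3 = net1 XOR net2 = HIGH XOR LOW = HIGH
net4 = NOT net3 = NOT HIGH = LOW
net5 = net4 AND c AND net3 = LOW AND HIGH AND HIGH = LOW
net7 = net2 OR net5 = LOW OR LOW = LOW
net8 = net4 NAND net3 = LOW NAND HIGH = HIGH

net3 = HIGH, net5 = LOW, net7 = LOW, net8 = HIGH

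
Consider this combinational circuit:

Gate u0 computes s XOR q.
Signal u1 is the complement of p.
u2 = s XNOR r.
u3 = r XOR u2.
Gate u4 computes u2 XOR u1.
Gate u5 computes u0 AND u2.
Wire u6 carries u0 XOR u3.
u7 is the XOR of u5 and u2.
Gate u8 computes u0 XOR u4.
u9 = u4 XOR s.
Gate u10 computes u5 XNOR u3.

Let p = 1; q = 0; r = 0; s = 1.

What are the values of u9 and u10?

u9 = 1  u10 = 1

u0 = s XOR q = 1 XOR 0 = 1
u1 = NOT p = NOT 1 = 0
u2 = s XNOR r = 1 XNOR 0 = 0
u3 = r XOR u2 = 0 XOR 0 = 0
u4 = u2 XOR u1 = 0 XOR 0 = 0
u5 = u0 AND u2 = 1 AND 0 = 0
u9 = u4 XOR s = 0 XOR 1 = 1
u10 = u5 XNOR u3 = 0 XNOR 0 = 1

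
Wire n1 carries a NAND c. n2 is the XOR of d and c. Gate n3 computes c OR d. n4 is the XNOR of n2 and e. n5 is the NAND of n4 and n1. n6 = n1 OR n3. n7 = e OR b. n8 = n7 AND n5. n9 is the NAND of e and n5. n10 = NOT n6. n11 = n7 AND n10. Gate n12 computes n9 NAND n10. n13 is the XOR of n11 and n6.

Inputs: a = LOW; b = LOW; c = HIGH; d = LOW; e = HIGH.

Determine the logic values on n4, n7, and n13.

n4 = HIGH, n7 = HIGH, n13 = HIGH

n1 = a NAND c = LOW NAND HIGH = HIGH
n2 = d XOR c = LOW XOR HIGH = HIGH
n3 = c OR d = HIGH OR LOW = HIGH
n4 = n2 XNOR e = HIGH XNOR HIGH = HIGH
n6 = n1 OR n3 = HIGH OR HIGH = HIGH
n7 = e OR b = HIGH OR LOW = HIGH
n10 = NOT n6 = NOT HIGH = LOW
n11 = n7 AND n10 = HIGH AND LOW = LOW
n13 = n11 XOR n6 = LOW XOR HIGH = HIGH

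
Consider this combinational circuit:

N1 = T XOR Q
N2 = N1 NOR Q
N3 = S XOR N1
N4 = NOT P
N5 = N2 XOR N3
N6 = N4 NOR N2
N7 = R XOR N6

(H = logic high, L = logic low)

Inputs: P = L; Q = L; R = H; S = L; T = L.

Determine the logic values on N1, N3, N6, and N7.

N1 = T XOR Q = L XOR L = L
N2 = N1 NOR Q = L NOR L = H
N3 = S XOR N1 = L XOR L = L
N4 = NOT P = NOT L = H
N6 = N4 NOR N2 = H NOR H = L
N7 = R XOR N6 = H XOR L = H

N1 = L, N3 = L, N6 = L, N7 = H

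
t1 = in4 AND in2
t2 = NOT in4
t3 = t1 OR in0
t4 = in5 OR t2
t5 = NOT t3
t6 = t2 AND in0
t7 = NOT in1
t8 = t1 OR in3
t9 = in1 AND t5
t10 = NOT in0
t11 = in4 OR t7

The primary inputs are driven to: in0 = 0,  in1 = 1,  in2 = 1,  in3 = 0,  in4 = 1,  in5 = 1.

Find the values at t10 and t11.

t10 = 1, t11 = 1

t7 = NOT in1 = NOT 1 = 0
t10 = NOT in0 = NOT 0 = 1
t11 = in4 OR t7 = 1 OR 0 = 1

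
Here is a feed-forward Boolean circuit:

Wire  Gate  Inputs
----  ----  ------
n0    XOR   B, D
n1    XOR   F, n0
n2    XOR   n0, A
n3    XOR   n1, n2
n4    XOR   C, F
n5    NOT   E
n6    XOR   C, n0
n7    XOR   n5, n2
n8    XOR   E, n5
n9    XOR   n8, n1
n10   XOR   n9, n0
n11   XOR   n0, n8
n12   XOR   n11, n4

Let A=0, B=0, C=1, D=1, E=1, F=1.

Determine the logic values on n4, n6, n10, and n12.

n4 = 0, n6 = 0, n10 = 0, n12 = 0

n0 = B XOR D = 0 XOR 1 = 1
n1 = F XOR n0 = 1 XOR 1 = 0
n4 = C XOR F = 1 XOR 1 = 0
n5 = NOT E = NOT 1 = 0
n6 = C XOR n0 = 1 XOR 1 = 0
n8 = E XOR n5 = 1 XOR 0 = 1
n9 = n8 XOR n1 = 1 XOR 0 = 1
n10 = n9 XOR n0 = 1 XOR 1 = 0
n11 = n0 XOR n8 = 1 XOR 1 = 0
n12 = n11 XOR n4 = 0 XOR 0 = 0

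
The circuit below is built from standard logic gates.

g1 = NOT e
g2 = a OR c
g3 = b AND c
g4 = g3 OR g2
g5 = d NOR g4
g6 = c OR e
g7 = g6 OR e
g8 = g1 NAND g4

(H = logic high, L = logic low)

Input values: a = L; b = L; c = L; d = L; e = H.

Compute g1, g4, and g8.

g1 = NOT e = NOT H = L
g2 = a OR c = L OR L = L
g3 = b AND c = L AND L = L
g4 = g3 OR g2 = L OR L = L
g8 = g1 NAND g4 = L NAND L = H

g1 = L, g4 = L, g8 = H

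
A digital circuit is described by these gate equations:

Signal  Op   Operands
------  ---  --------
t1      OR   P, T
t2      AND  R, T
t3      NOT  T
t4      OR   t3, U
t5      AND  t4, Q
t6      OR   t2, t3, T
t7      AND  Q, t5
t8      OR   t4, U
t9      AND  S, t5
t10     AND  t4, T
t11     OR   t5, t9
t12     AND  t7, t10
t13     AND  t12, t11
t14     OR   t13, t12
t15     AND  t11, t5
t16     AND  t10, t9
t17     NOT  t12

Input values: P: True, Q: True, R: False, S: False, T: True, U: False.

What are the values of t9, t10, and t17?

t3 = NOT T = NOT True = False
t4 = t3 OR U = False OR False = False
t5 = t4 AND Q = False AND True = False
t7 = Q AND t5 = True AND False = False
t9 = S AND t5 = False AND False = False
t10 = t4 AND T = False AND True = False
t12 = t7 AND t10 = False AND False = False
t17 = NOT t12 = NOT False = True

t9 = False, t10 = False, t17 = True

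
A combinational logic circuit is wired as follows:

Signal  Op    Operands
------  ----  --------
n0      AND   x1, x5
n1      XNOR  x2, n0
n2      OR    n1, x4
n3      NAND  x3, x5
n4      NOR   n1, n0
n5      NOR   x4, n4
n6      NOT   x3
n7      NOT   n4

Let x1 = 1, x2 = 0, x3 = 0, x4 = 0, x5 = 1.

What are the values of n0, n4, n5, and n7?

n0 = 1; n4 = 0; n5 = 1; n7 = 1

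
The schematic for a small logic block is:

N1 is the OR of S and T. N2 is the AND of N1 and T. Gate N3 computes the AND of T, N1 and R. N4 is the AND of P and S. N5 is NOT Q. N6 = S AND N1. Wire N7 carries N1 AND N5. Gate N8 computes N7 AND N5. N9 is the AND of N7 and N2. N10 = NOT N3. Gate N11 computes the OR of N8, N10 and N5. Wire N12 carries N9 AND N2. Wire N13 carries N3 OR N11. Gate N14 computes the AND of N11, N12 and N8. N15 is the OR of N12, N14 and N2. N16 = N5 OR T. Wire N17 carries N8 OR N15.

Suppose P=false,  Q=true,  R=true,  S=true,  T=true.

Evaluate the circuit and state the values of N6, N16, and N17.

N6 = true; N16 = true; N17 = true

N1 = S OR T = true OR true = true
N2 = N1 AND T = true AND true = true
N3 = T AND N1 AND R = true AND true AND true = true
N5 = NOT Q = NOT true = false
N6 = S AND N1 = true AND true = true
N7 = N1 AND N5 = true AND false = false
N8 = N7 AND N5 = false AND false = false
N9 = N7 AND N2 = false AND true = false
N10 = NOT N3 = NOT true = false
N11 = N8 OR N10 OR N5 = false OR false OR false = false
N12 = N9 AND N2 = false AND true = false
N14 = N11 AND N12 AND N8 = false AND false AND false = false
N15 = N12 OR N14 OR N2 = false OR false OR true = true
N16 = N5 OR T = false OR true = true
N17 = N8 OR N15 = false OR true = true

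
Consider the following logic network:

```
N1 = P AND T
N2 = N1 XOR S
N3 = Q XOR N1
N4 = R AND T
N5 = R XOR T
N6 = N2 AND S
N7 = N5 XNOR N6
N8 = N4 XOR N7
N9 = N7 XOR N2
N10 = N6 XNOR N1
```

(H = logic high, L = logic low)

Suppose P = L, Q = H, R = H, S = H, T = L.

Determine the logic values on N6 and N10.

N6 = H, N10 = L

N1 = P AND T = L AND L = L
N2 = N1 XOR S = L XOR H = H
N6 = N2 AND S = H AND H = H
N10 = N6 XNOR N1 = H XNOR L = L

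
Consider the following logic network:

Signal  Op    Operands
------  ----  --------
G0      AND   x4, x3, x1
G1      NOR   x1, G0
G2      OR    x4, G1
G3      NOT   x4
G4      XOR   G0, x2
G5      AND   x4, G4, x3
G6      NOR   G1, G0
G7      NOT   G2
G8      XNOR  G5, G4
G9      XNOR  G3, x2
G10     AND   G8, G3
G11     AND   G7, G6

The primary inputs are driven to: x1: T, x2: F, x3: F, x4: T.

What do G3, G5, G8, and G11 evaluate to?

G3 = F  G5 = F  G8 = T  G11 = F

G0 = x4 AND x3 AND x1 = T AND F AND T = F
G1 = x1 NOR G0 = T NOR F = F
G2 = x4 OR G1 = T OR F = T
G3 = NOT x4 = NOT T = F
G4 = G0 XOR x2 = F XOR F = F
G5 = x4 AND G4 AND x3 = T AND F AND F = F
G6 = G1 NOR G0 = F NOR F = T
G7 = NOT G2 = NOT T = F
G8 = G5 XNOR G4 = F XNOR F = T
G11 = G7 AND G6 = F AND T = F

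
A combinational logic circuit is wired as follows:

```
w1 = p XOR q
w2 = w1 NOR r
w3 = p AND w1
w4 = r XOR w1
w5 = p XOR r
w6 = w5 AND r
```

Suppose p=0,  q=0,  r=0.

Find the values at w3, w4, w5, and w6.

w3 = 0, w4 = 0, w5 = 0, w6 = 0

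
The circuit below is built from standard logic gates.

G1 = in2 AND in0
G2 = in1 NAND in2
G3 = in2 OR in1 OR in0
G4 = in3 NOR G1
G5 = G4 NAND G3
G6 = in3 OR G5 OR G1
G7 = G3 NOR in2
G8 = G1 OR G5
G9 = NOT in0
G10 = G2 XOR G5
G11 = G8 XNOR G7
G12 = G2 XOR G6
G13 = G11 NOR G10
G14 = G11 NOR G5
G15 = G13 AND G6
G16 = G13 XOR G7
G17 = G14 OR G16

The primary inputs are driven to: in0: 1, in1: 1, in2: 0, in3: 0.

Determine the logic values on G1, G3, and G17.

G1 = in2 AND in0 = 0 AND 1 = 0
G2 = in1 NAND in2 = 1 NAND 0 = 1
G3 = in2 OR in1 OR in0 = 0 OR 1 OR 1 = 1
G4 = in3 NOR G1 = 0 NOR 0 = 1
G5 = G4 NAND G3 = 1 NAND 1 = 0
G7 = G3 NOR in2 = 1 NOR 0 = 0
G8 = G1 OR G5 = 0 OR 0 = 0
G10 = G2 XOR G5 = 1 XOR 0 = 1
G11 = G8 XNOR G7 = 0 XNOR 0 = 1
G13 = G11 NOR G10 = 1 NOR 1 = 0
G14 = G11 NOR G5 = 1 NOR 0 = 0
G16 = G13 XOR G7 = 0 XOR 0 = 0
G17 = G14 OR G16 = 0 OR 0 = 0

G1 = 0, G3 = 1, G17 = 0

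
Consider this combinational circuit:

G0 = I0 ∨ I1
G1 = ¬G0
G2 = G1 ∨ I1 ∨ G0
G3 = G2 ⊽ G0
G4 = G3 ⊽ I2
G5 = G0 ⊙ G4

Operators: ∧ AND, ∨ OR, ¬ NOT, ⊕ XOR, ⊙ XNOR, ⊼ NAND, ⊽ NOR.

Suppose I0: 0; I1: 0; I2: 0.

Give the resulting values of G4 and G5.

G0 = I0 OR I1 = 0 OR 0 = 0
G1 = NOT G0 = NOT 0 = 1
G2 = G1 OR I1 OR G0 = 1 OR 0 OR 0 = 1
G3 = G2 NOR G0 = 1 NOR 0 = 0
G4 = G3 NOR I2 = 0 NOR 0 = 1
G5 = G0 XNOR G4 = 0 XNOR 1 = 0

G4 = 1; G5 = 0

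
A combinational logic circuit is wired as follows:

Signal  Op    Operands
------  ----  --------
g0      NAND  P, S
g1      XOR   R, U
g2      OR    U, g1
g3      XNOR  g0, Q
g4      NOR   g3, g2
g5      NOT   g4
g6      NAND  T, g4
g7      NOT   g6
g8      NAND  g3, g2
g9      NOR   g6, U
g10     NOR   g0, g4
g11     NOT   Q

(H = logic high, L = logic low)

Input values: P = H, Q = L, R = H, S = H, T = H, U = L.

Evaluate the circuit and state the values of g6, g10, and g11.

g6 = H, g10 = H, g11 = H

g0 = P NAND S = H NAND H = L
g1 = R XOR U = H XOR L = H
g2 = U OR g1 = L OR H = H
g3 = g0 XNOR Q = L XNOR L = H
g4 = g3 NOR g2 = H NOR H = L
g6 = T NAND g4 = H NAND L = H
g10 = g0 NOR g4 = L NOR L = H
g11 = NOT Q = NOT L = H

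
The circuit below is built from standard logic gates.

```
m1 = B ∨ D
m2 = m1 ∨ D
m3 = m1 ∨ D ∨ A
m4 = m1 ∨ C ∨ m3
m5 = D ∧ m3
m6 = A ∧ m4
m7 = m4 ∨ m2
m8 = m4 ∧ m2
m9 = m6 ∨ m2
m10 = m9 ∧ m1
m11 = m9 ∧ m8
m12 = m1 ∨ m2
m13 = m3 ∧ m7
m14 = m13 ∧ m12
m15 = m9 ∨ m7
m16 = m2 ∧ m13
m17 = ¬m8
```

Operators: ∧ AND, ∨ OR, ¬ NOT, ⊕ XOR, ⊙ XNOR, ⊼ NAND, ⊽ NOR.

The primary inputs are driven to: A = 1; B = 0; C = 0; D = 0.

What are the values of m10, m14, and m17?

m10 = 0; m14 = 0; m17 = 1

m1 = B OR D = 0 OR 0 = 0
m2 = m1 OR D = 0 OR 0 = 0
m3 = m1 OR D OR A = 0 OR 0 OR 1 = 1
m4 = m1 OR C OR m3 = 0 OR 0 OR 1 = 1
m6 = A AND m4 = 1 AND 1 = 1
m7 = m4 OR m2 = 1 OR 0 = 1
m8 = m4 AND m2 = 1 AND 0 = 0
m9 = m6 OR m2 = 1 OR 0 = 1
m10 = m9 AND m1 = 1 AND 0 = 0
m12 = m1 OR m2 = 0 OR 0 = 0
m13 = m3 AND m7 = 1 AND 1 = 1
m14 = m13 AND m12 = 1 AND 0 = 0
m17 = NOT m8 = NOT 0 = 1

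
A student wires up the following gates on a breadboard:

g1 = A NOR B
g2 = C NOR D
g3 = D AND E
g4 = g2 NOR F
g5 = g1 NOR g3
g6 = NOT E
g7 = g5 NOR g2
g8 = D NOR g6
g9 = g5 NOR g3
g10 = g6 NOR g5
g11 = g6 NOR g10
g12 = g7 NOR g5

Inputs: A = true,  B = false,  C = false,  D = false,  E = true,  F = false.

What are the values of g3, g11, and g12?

g3 = false, g11 = true, g12 = false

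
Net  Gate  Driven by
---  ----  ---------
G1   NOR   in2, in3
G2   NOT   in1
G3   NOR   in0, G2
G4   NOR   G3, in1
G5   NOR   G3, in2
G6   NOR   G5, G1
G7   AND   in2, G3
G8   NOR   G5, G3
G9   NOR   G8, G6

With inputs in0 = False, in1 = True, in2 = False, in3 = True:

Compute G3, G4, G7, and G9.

G3 = True  G4 = False  G7 = False  G9 = False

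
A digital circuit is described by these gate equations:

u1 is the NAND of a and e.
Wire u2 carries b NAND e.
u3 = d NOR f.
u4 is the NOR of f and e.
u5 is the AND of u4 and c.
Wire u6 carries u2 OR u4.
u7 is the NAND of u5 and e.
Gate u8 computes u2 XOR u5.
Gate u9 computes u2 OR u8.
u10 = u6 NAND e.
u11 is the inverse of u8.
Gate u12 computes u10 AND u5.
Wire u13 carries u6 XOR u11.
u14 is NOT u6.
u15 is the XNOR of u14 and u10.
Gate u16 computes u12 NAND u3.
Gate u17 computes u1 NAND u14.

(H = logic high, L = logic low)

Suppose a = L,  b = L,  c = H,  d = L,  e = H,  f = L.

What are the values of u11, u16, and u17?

u1 = a NAND e = L NAND H = H
u2 = b NAND e = L NAND H = H
u3 = d NOR f = L NOR L = H
u4 = f NOR e = L NOR H = L
u5 = u4 AND c = L AND H = L
u6 = u2 OR u4 = H OR L = H
u8 = u2 XOR u5 = H XOR L = H
u10 = u6 NAND e = H NAND H = L
u11 = NOT u8 = NOT H = L
u12 = u10 AND u5 = L AND L = L
u14 = NOT u6 = NOT H = L
u16 = u12 NAND u3 = L NAND H = H
u17 = u1 NAND u14 = H NAND L = H

u11 = L  u16 = H  u17 = H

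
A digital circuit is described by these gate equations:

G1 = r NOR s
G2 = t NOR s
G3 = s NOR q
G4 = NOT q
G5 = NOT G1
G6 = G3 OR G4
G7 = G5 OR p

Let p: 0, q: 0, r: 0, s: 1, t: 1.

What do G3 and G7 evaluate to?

G1 = r NOR s = 0 NOR 1 = 0
G3 = s NOR q = 1 NOR 0 = 0
G5 = NOT G1 = NOT 0 = 1
G7 = G5 OR p = 1 OR 0 = 1

G3 = 0; G7 = 1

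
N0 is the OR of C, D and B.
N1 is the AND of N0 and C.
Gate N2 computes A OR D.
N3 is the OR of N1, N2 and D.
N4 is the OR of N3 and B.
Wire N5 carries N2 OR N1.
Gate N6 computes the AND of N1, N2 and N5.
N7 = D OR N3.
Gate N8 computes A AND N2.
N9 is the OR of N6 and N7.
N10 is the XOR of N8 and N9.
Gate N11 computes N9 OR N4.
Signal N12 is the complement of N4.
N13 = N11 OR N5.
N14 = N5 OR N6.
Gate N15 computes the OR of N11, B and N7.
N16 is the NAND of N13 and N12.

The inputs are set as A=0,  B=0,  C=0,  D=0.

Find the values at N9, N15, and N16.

N9 = 0, N15 = 0, N16 = 1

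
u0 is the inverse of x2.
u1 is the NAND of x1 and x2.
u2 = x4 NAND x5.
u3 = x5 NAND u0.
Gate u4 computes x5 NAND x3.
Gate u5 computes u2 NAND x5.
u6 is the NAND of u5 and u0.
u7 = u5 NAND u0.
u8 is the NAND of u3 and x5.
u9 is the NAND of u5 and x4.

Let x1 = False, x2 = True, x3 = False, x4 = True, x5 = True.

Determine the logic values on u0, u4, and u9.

u0 = NOT x2 = NOT True = False
u2 = x4 NAND x5 = True NAND True = False
u4 = x5 NAND x3 = True NAND False = True
u5 = u2 NAND x5 = False NAND True = True
u9 = u5 NAND x4 = True NAND True = False

u0 = False, u4 = True, u9 = False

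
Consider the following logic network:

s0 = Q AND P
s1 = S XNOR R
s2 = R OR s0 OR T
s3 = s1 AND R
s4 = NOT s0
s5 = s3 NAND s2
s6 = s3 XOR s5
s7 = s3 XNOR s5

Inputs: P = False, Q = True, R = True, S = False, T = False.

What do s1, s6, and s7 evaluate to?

s0 = Q AND P = True AND False = False
s1 = S XNOR R = False XNOR True = False
s2 = R OR s0 OR T = True OR False OR False = True
s3 = s1 AND R = False AND True = False
s5 = s3 NAND s2 = False NAND True = True
s6 = s3 XOR s5 = False XOR True = True
s7 = s3 XNOR s5 = False XNOR True = False

s1 = False; s6 = True; s7 = False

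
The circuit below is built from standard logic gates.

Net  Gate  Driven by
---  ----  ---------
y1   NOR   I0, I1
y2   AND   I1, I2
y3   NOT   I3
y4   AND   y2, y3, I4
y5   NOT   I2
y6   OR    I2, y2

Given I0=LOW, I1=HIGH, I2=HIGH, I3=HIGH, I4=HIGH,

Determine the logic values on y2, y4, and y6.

y2 = HIGH; y4 = LOW; y6 = HIGH

y2 = I1 AND I2 = HIGH AND HIGH = HIGH
y3 = NOT I3 = NOT HIGH = LOW
y4 = y2 AND y3 AND I4 = HIGH AND LOW AND HIGH = LOW
y6 = I2 OR y2 = HIGH OR HIGH = HIGH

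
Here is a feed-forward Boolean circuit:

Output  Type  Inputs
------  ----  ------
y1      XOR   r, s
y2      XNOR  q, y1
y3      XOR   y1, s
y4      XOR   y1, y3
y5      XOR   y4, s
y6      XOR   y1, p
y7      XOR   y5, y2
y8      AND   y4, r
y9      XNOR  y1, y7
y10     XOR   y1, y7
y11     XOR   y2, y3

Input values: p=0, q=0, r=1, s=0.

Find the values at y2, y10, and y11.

y2 = 0, y10 = 1, y11 = 1

y1 = r XOR s = 1 XOR 0 = 1
y2 = q XNOR y1 = 0 XNOR 1 = 0
y3 = y1 XOR s = 1 XOR 0 = 1
y4 = y1 XOR y3 = 1 XOR 1 = 0
y5 = y4 XOR s = 0 XOR 0 = 0
y7 = y5 XOR y2 = 0 XOR 0 = 0
y10 = y1 XOR y7 = 1 XOR 0 = 1
y11 = y2 XOR y3 = 0 XOR 1 = 1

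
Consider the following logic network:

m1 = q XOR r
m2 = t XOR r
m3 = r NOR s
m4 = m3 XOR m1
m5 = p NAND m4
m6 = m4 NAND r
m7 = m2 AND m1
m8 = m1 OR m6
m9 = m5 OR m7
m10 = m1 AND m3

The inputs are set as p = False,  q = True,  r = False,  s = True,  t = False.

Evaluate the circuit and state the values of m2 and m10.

m2 = False, m10 = False

m1 = q XOR r = True XOR False = True
m2 = t XOR r = False XOR False = False
m3 = r NOR s = False NOR True = False
m10 = m1 AND m3 = True AND False = False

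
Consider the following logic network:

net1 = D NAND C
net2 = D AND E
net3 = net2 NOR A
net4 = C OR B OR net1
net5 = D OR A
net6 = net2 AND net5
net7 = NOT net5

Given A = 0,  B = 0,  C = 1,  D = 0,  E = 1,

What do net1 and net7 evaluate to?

net1 = 1  net7 = 1

net1 = D NAND C = 0 NAND 1 = 1
net5 = D OR A = 0 OR 0 = 0
net7 = NOT net5 = NOT 0 = 1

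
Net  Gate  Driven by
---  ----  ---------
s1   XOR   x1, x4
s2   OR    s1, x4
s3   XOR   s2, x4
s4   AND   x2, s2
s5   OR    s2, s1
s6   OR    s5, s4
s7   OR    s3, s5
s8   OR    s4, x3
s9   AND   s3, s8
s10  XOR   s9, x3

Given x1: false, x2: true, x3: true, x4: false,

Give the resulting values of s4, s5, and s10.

s1 = x1 XOR x4 = false XOR false = false
s2 = s1 OR x4 = false OR false = false
s3 = s2 XOR x4 = false XOR false = false
s4 = x2 AND s2 = true AND false = false
s5 = s2 OR s1 = false OR false = false
s8 = s4 OR x3 = false OR true = true
s9 = s3 AND s8 = false AND true = false
s10 = s9 XOR x3 = false XOR true = true

s4 = false  s5 = false  s10 = true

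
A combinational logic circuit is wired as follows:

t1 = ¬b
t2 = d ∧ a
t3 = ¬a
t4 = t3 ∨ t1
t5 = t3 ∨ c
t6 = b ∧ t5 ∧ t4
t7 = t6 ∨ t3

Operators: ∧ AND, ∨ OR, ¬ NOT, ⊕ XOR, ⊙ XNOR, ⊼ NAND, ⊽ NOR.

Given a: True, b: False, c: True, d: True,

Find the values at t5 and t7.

t5 = True; t7 = False

t1 = NOT b = NOT False = True
t3 = NOT a = NOT True = False
t4 = t3 OR t1 = False OR True = True
t5 = t3 OR c = False OR True = True
t6 = b AND t5 AND t4 = False AND True AND True = False
t7 = t6 OR t3 = False OR False = False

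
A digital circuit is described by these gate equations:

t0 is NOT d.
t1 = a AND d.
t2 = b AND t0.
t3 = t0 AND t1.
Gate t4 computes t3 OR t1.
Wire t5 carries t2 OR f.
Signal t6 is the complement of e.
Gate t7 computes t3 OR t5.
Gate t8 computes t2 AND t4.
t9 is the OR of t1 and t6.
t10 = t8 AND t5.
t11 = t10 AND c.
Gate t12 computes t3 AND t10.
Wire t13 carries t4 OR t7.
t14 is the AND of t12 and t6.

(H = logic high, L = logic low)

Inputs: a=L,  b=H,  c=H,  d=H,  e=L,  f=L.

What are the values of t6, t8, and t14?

t6 = H, t8 = L, t14 = L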